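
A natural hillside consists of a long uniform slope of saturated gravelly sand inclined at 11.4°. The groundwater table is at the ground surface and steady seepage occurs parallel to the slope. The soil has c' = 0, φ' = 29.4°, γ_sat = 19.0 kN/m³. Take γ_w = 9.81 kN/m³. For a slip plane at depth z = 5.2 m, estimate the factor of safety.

FS = 1.35

With seepage parallel to the slope and the water table at the surface, the effective normal stress on the slip plane uses the buoyant unit weight γ' = γ_sat − γ_w while the driving shear stress uses γ_sat:
FS = [c' + γ' z cos²β tanφ'] / [γ_sat z sinβ cosβ]
(For c' = 0 this reduces to FS = (γ'/γ_sat)·tanφ'/tanβ.)
γ' = 19.0 − 9.81 = 9.19 kN/m³
Numerator = 0.0 + 9.19·5.2·cos²11.4°·tan29.4° = 0.0 + 9.19·5.2·0.9609·0.5635 = 25.875 kPa
Denominator = 19.0·5.2·sin11.4°·cos11.4° = 19.0·5.2·0.1977·0.9803 = 19.143 kPa
FS = 25.875 / 19.143 = 1.352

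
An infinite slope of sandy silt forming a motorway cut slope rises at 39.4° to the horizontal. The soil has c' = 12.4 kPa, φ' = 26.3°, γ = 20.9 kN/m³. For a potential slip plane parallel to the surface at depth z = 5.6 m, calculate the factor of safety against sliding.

For an infinite slope with a slip plane parallel to the surface (no pore pressure): FS = [c' + γz cos²β tanφ'] / [γz sinβ cosβ].
γz = 20.9·5.6 = 117.04 kN/m²
Numerator = 12.4 + 117.04·cos²39.4°·tan26.3° = 12.4 + 117.04·0.5971·0.4942 = 46.940 kPa
Denominator = 117.04·sin39.4°·cos39.4° = 117.04·0.6347·0.7727 = 57.405 kPa
FS = 46.940 / 57.405 = 0.818

FS = 0.82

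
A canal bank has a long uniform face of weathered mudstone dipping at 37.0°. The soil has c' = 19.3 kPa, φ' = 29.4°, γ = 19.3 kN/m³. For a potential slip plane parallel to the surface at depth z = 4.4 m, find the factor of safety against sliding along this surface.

FS = 1.22

For an infinite slope with a slip plane parallel to the surface (no pore pressure): FS = [c' + γz cos²β tanφ'] / [γz sinβ cosβ].
γz = 19.3·4.4 = 84.92 kN/m²
Numerator = 19.3 + 84.92·cos²37.0°·tan29.4° = 19.3 + 84.92·0.6378·0.5635 = 49.820 kPa
Denominator = 84.92·sin37.0°·cos37.0° = 84.92·0.6018·0.7986 = 40.815 kPa
FS = 49.820 / 40.815 = 1.221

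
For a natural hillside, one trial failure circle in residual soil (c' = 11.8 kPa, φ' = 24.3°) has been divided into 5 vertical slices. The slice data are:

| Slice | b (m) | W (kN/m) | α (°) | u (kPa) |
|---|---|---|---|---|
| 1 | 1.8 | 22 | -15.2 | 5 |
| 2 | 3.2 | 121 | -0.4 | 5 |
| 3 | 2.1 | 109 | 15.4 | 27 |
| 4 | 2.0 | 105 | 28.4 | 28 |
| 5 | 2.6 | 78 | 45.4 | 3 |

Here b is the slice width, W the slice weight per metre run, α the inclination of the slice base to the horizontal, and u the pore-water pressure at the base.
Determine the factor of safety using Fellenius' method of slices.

FS = 2.05

Ordinary method of slices: FS = Σ[c'·Δl_i + (W_i cosα_i − u_i·Δl_i)·tanφ'] / Σ W_i sinα_i, with Δl_i = b_i / cosα_i.
Slice 1: Δl = 1.8/cos(-15.2°) = 1.865 m; N'_1 = 22·cos(-15.2°) − 5·1.865 = 11.9; c'Δl = 22.01; W sinα = -5.8
Slice 2: Δl = 3.2/cos(-0.4°) = 3.200 m; N'_2 = 121·cos(-0.4°) − 5·3.200 = 105.0; c'Δl = 37.76; W sinα = -0.8
Slice 3: Δl = 2.1/cos15.4° = 2.178 m; N'_3 = 109·cos15.4° − 27·2.178 = 46.3; c'Δl = 25.70; W sinα = 28.9
Slice 4: Δl = 2.0/cos28.4° = 2.274 m; N'_4 = 105·cos28.4° − 28·2.274 = 28.7; c'Δl = 26.83; W sinα = 49.9
Slice 5: Δl = 2.6/cos45.4° = 3.703 m; N'_5 = 78·cos45.4° − 3·3.703 = 43.7; c'Δl = 43.69; W sinα = 55.5
Σc'Δl = 156.0 kN/m; ΣN' = 235.5 kN/m; ΣW sinα = 127.8 kN/m
Resisting = 156.0 + 235.5·tan24.3° = 156.0 + 106.3 = 262.3 kN/m
FS = 262.3 / 127.8 = 2.053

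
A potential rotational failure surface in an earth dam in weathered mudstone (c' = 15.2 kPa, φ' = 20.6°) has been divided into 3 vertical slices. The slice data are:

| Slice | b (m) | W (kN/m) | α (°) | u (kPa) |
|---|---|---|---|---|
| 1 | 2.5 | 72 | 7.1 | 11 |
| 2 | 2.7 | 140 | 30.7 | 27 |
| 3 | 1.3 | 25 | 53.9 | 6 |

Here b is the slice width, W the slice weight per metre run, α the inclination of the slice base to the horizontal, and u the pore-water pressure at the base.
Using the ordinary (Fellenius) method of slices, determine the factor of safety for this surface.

Ordinary method of slices: FS = Σ[c'·Δl_i + (W_i cosα_i − u_i·Δl_i)·tanφ'] / Σ W_i sinα_i, with Δl_i = b_i / cosα_i.
Slice 1: Δl = 2.5/cos7.1° = 2.519 m; N'_1 = 72·cos7.1° − 11·2.519 = 43.7; c'Δl = 38.29; W sinα = 8.9
Slice 2: Δl = 2.7/cos30.7° = 3.140 m; N'_2 = 140·cos30.7° − 27·3.140 = 35.6; c'Δl = 47.73; W sinα = 71.5
Slice 3: Δl = 1.3/cos53.9° = 2.206 m; N'_3 = 25·cos53.9° − 6·2.206 = 1.5; c'Δl = 33.54; W sinα = 20.2
Σc'Δl = 119.6 kN/m; ΣN' = 80.8 kN/m; ΣW sinα = 100.6 kN/m
Resisting = 119.6 + 80.8·tan20.6° = 119.6 + 30.4 = 149.9 kN/m
FS = 149.9 / 100.6 = 1.491

FS = 1.49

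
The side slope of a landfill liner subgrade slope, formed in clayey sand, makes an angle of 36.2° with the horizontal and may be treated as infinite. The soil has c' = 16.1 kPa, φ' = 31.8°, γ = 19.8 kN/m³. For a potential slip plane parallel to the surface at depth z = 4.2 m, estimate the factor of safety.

FS = 1.25

For an infinite slope with a slip plane parallel to the surface (no pore pressure): FS = [c' + γz cos²β tanφ'] / [γz sinβ cosβ].
γz = 19.8·4.2 = 83.16 kN/m²
Numerator = 16.1 + 83.16·cos²36.2°·tan31.8° = 16.1 + 83.16·0.6512·0.6200 = 49.676 kPa
Denominator = 83.16·sin36.2°·cos36.2° = 83.16·0.5906·0.8070 = 39.634 kPa
FS = 49.676 / 39.634 = 1.253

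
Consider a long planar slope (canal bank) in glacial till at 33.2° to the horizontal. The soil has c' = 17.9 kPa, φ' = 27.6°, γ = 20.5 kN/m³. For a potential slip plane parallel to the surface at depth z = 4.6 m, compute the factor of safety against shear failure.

FS = 1.21

For an infinite slope with a slip plane parallel to the surface (no pore pressure): FS = [c' + γz cos²β tanφ'] / [γz sinβ cosβ].
γz = 20.5·4.6 = 94.30 kN/m²
Numerator = 17.9 + 94.30·cos²33.2°·tan27.6° = 17.9 + 94.30·0.7002·0.5228 = 52.418 kPa
Denominator = 94.30·sin33.2°·cos33.2° = 94.30·0.5476·0.8368 = 43.207 kPa
FS = 52.418 / 43.207 = 1.213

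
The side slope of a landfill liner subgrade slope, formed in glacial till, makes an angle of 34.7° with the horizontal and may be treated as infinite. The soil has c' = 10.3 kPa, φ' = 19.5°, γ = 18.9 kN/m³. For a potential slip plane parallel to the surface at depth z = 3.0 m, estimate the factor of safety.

For an infinite slope with a slip plane parallel to the surface (no pore pressure): FS = [c' + γz cos²β tanφ'] / [γz sinβ cosβ].
γz = 18.9·3.0 = 56.70 kN/m²
Numerator = 10.3 + 56.70·cos²34.7°·tan19.5° = 10.3 + 56.70·0.6759·0.3541 = 23.871 kPa
Denominator = 56.70·sin34.7°·cos34.7° = 56.70·0.5693·0.8221 = 26.537 kPa
FS = 23.871 / 26.537 = 0.900

FS = 0.90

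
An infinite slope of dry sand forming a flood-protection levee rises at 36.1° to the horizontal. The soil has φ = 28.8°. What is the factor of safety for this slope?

FS = 0.75

For a dry cohesionless infinite slope the factor of safety is FS = tanφ / tanβ.
FS = tan28.8° / tan36.1° = 0.5498 / 0.7292 = 0.754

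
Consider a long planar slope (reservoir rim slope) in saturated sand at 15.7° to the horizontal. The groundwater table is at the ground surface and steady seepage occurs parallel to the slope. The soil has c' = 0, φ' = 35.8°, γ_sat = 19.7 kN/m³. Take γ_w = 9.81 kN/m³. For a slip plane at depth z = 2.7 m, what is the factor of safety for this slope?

FS = 1.29

With seepage parallel to the slope and the water table at the surface, the effective normal stress on the slip plane uses the buoyant unit weight γ' = γ_sat − γ_w while the driving shear stress uses γ_sat:
FS = [c' + γ' z cos²β tanφ'] / [γ_sat z sinβ cosβ]
(For c' = 0 this reduces to FS = (γ'/γ_sat)·tanφ'/tanβ.)
γ' = 19.7 − 9.81 = 9.89 kN/m³
Numerator = 0.0 + 9.89·2.7·cos²15.7°·tan35.8° = 0.0 + 9.89·2.7·0.9268·0.7212 = 17.849 kPa
Denominator = 19.7·2.7·sin15.7°·cos15.7° = 19.7·2.7·0.2706·0.9627 = 13.856 kPa
FS = 17.849 / 13.856 = 1.288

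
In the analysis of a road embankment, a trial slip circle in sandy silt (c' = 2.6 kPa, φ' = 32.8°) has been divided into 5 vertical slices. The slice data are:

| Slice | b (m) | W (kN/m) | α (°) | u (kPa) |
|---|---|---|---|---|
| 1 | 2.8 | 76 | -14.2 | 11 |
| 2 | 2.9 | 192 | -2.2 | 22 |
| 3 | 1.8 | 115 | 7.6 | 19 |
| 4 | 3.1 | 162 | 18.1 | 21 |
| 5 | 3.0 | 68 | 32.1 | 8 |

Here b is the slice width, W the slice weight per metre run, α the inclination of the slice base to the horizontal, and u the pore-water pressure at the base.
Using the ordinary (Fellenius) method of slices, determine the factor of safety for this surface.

FS = 3.60

Ordinary method of slices: FS = Σ[c'·Δl_i + (W_i cosα_i − u_i·Δl_i)·tanφ'] / Σ W_i sinα_i, with Δl_i = b_i / cosα_i.
Slice 1: Δl = 2.8/cos(-14.2°) = 2.888 m; N'_1 = 76·cos(-14.2°) − 11·2.888 = 41.9; c'Δl = 7.51; W sinα = -18.6
Slice 2: Δl = 2.9/cos(-2.2°) = 2.902 m; N'_2 = 192·cos(-2.2°) − 22·2.902 = 128.0; c'Δl = 7.55; W sinα = -7.4
Slice 3: Δl = 1.8/cos7.6° = 1.816 m; N'_3 = 115·cos7.6° − 19·1.816 = 79.5; c'Δl = 4.72; W sinα = 15.2
Slice 4: Δl = 3.1/cos18.1° = 3.261 m; N'_4 = 162·cos18.1° − 21·3.261 = 85.5; c'Δl = 8.48; W sinα = 50.3
Slice 5: Δl = 3.0/cos32.1° = 3.541 m; N'_5 = 68·cos32.1° − 8·3.541 = 29.3; c'Δl = 9.21; W sinα = 36.1
Σc'Δl = 37.5 kN/m; ΣN' = 364.2 kN/m; ΣW sinα = 75.7 kN/m
Resisting = 37.5 + 364.2·tan32.8° = 37.5 + 234.7 = 272.2 kN/m
FS = 272.2 / 75.7 = 3.597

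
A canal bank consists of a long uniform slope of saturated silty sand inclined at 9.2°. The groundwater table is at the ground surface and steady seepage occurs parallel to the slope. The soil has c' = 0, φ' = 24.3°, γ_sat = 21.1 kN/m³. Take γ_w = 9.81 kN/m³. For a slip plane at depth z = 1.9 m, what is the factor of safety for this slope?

FS = 1.49

With seepage parallel to the slope and the water table at the surface, the effective normal stress on the slip plane uses the buoyant unit weight γ' = γ_sat − γ_w while the driving shear stress uses γ_sat:
FS = [c' + γ' z cos²β tanφ'] / [γ_sat z sinβ cosβ]
(For c' = 0 this reduces to FS = (γ'/γ_sat)·tanφ'/tanβ.)
γ' = 21.1 − 9.81 = 11.29 kN/m³
Numerator = 0.0 + 11.29·1.9·cos²9.2°·tan24.3° = 0.0 + 11.29·1.9·0.9744·0.4515 = 9.438 kPa
Denominator = 21.1·1.9·sin9.2°·cos9.2° = 21.1·1.9·0.1599·0.9871 = 6.327 kPa
FS = 9.438 / 6.327 = 1.492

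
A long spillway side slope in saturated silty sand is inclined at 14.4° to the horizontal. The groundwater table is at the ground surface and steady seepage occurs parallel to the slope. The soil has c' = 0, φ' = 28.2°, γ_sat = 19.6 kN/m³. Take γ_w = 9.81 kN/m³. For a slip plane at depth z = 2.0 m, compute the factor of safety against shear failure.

FS = 1.04

With seepage parallel to the slope and the water table at the surface, the effective normal stress on the slip plane uses the buoyant unit weight γ' = γ_sat − γ_w while the driving shear stress uses γ_sat:
FS = [c' + γ' z cos²β tanφ'] / [γ_sat z sinβ cosβ]
(For c' = 0 this reduces to FS = (γ'/γ_sat)·tanφ'/tanβ.)
γ' = 19.6 − 9.81 = 9.79 kN/m³
Numerator = 0.0 + 9.79·2.0·cos²14.4°·tan28.2° = 0.0 + 9.79·2.0·0.9382·0.5362 = 9.849 kPa
Denominator = 19.6·2.0·sin14.4°·cos14.4° = 19.6·2.0·0.2487·0.9686 = 9.442 kPa
FS = 9.849 / 9.442 = 1.043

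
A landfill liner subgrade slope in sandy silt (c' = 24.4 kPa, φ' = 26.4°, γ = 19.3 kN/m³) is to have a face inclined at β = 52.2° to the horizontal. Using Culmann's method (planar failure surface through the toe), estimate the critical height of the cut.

H_c = 35.91 m

Culmann's analysis gives the critical failure plane at α_cr = (β + φ')/2 = (52.2 + 26.4)/2 = 39.3°, and the critical height
H_c = (4c'/γ) · sinβ cosφ' / [1 − cos(β − φ')]
    = (4·24.4/19.3) · sin52.2°·cos26.4° / [1 − cos(25.8°)]
    = 5.057 · 0.7902·0.8957 / [1 − 0.9003]
    = 5.057 · 0.7078 / 0.0997
    = 35.91 m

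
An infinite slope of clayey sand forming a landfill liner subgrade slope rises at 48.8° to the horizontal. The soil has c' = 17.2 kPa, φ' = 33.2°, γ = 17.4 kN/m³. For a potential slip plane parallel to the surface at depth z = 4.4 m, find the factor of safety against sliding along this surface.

FS = 1.03

For an infinite slope with a slip plane parallel to the surface (no pore pressure): FS = [c' + γz cos²β tanφ'] / [γz sinβ cosβ].
γz = 17.4·4.4 = 76.56 kN/m²
Numerator = 17.2 + 76.56·cos²48.8°·tan33.2° = 17.2 + 76.56·0.4339·0.6544 = 38.937 kPa
Denominator = 76.56·sin48.8°·cos48.8° = 76.56·0.7524·0.6587 = 37.944 kPa
FS = 38.937 / 37.944 = 1.026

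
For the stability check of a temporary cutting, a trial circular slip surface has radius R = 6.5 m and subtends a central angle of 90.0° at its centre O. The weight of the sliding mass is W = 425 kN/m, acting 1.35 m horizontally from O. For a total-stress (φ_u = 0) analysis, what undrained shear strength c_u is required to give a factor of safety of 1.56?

FS = c_u·L_a·R / (W·d), so c_u = FS·W·d / (L_a·R).
Arc length L_a = R·θ = 6.5·(90.0°·π/180) = 6.5·1.5708 = 10.21 m
c_u = 1.56·425·1.35 / (10.21·6.5) = 895.1 / 66.37 = 13.49 kPa

c_u = 13.5 kPa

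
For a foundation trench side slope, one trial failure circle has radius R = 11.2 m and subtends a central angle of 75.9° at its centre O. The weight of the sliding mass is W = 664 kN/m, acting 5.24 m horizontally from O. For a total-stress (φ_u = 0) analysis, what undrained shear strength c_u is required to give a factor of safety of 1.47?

FS = c_u·L_a·R / (W·d), so c_u = FS·W·d / (L_a·R).
Arc length L_a = R·θ = 11.2·(75.9°·π/180) = 11.2·1.3247 = 14.84 m
c_u = 1.47·664·5.24 / (14.84·11.2) = 5114.7 / 166.17 = 30.78 kPa

c_u = 30.8 kPa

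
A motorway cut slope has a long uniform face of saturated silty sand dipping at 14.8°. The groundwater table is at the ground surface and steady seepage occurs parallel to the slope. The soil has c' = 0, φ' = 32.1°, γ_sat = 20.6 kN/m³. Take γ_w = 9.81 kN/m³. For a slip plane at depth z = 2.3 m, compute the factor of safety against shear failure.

FS = 1.24

With seepage parallel to the slope and the water table at the surface, the effective normal stress on the slip plane uses the buoyant unit weight γ' = γ_sat − γ_w while the driving shear stress uses γ_sat:
FS = [c' + γ' z cos²β tanφ'] / [γ_sat z sinβ cosβ]
(For c' = 0 this reduces to FS = (γ'/γ_sat)·tanφ'/tanβ.)
γ' = 20.6 − 9.81 = 10.79 kN/m³
Numerator = 0.0 + 10.79·2.3·cos²14.8°·tan32.1° = 0.0 + 10.79·2.3·0.9347·0.6273 = 14.552 kPa
Denominator = 20.6·2.3·sin14.8°·cos14.8° = 20.6·2.3·0.2554·0.9668 = 11.701 kPa
FS = 14.552 / 11.701 = 1.244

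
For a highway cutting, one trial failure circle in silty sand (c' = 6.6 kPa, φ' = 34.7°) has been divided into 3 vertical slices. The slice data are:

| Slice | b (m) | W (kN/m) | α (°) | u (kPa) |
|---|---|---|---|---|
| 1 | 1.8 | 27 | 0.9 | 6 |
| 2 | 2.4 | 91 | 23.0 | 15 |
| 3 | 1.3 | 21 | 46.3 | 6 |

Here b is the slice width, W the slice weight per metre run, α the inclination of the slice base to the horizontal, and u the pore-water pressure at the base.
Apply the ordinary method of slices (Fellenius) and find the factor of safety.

Ordinary method of slices: FS = Σ[c'·Δl_i + (W_i cosα_i − u_i·Δl_i)·tanφ'] / Σ W_i sinα_i, with Δl_i = b_i / cosα_i.
Slice 1: Δl = 1.8/cos0.9° = 1.800 m; N'_1 = 27·cos0.9° − 6·1.800 = 16.2; c'Δl = 11.88; W sinα = 0.4
Slice 2: Δl = 2.4/cos23.0° = 2.607 m; N'_2 = 91·cos23.0° − 15·2.607 = 44.7; c'Δl = 17.21; W sinα = 35.6
Slice 3: Δl = 1.3/cos46.3° = 1.882 m; N'_3 = 21·cos46.3° − 6·1.882 = 3.2; c'Δl = 12.42; W sinα = 15.2
Σc'Δl = 41.5 kN/m; ΣN' = 64.1 kN/m; ΣW sinα = 51.2 kN/m
Resisting = 41.5 + 64.1·tan34.7° = 41.5 + 44.4 = 85.9 kN/m
FS = 85.9 / 51.2 = 1.678

FS = 1.68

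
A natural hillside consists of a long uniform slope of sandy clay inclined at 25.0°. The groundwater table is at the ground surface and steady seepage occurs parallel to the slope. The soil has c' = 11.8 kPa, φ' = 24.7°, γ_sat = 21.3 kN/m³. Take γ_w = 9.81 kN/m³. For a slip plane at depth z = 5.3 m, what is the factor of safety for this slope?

With seepage parallel to the slope and the water table at the surface, the effective normal stress on the slip plane uses the buoyant unit weight γ' = γ_sat − γ_w while the driving shear stress uses γ_sat:
FS = [c' + γ' z cos²β tanφ'] / [γ_sat z sinβ cosβ]
γ' = 21.3 − 9.81 = 11.49 kN/m³
Numerator = 11.8 + 11.49·5.3·cos²25.0°·tan24.7° = 11.8 + 11.49·5.3·0.8214·0.4599 = 34.807 kPa
Denominator = 21.3·5.3·sin25.0°·cos25.0° = 21.3·5.3·0.4226·0.9063 = 43.239 kPa
FS = 34.807 / 43.239 = 0.805

FS = 0.80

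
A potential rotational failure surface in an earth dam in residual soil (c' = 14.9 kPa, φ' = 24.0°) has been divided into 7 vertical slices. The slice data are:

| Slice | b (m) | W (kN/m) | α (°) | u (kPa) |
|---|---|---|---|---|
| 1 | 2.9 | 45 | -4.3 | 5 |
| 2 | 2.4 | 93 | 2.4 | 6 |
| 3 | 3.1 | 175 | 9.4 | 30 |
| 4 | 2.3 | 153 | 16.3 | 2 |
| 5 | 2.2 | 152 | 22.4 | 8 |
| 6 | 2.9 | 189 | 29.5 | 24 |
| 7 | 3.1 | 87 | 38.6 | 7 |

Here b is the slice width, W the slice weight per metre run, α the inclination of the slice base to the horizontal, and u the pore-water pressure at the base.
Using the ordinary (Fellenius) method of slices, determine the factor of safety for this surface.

Ordinary method of slices: FS = Σ[c'·Δl_i + (W_i cosα_i − u_i·Δl_i)·tanφ'] / Σ W_i sinα_i, with Δl_i = b_i / cosα_i.
Slice 1: Δl = 2.9/cos(-4.3°) = 2.908 m; N'_1 = 45·cos(-4.3°) − 5·2.908 = 30.3; c'Δl = 43.33; W sinα = -3.4
Slice 2: Δl = 2.4/cos2.4° = 2.402 m; N'_2 = 93·cos2.4° − 6·2.402 = 78.5; c'Δl = 35.79; W sinα = 3.9
Slice 3: Δl = 3.1/cos9.4° = 3.142 m; N'_3 = 175·cos9.4° − 30·3.142 = 78.4; c'Δl = 46.82; W sinα = 28.6
Slice 4: Δl = 2.3/cos16.3° = 2.396 m; N'_4 = 153·cos16.3° − 2·2.396 = 142.1; c'Δl = 35.71; W sinα = 42.9
Slice 5: Δl = 2.2/cos22.4° = 2.380 m; N'_5 = 152·cos22.4° − 8·2.380 = 121.5; c'Δl = 35.46; W sinα = 57.9
Slice 6: Δl = 2.9/cos29.5° = 3.332 m; N'_6 = 189·cos29.5° − 24·3.332 = 84.5; c'Δl = 49.65; W sinα = 93.1
Slice 7: Δl = 3.1/cos38.6° = 3.967 m; N'_7 = 87·cos38.6° − 7·3.967 = 40.2; c'Δl = 59.10; W sinα = 54.3
Σc'Δl = 305.9 kN/m; ΣN' = 575.5 kN/m; ΣW sinα = 277.3 kN/m
Resisting = 305.9 + 575.5·tan24.0° = 305.9 + 256.2 = 562.1 kN/m
FS = 562.1 / 277.3 = 2.027

FS = 2.03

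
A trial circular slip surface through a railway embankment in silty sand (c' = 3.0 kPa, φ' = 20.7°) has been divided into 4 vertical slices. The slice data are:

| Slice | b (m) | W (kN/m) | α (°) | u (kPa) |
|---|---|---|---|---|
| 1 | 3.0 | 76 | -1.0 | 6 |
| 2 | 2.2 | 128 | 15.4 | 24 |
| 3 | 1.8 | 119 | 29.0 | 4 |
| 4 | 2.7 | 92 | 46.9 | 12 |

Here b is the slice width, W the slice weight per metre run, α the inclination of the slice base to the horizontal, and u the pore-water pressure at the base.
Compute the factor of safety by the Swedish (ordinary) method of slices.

Ordinary method of slices: FS = Σ[c'·Δl_i + (W_i cosα_i − u_i·Δl_i)·tanφ'] / Σ W_i sinα_i, with Δl_i = b_i / cosα_i.
Slice 1: Δl = 3.0/cos(-1.0°) = 3.000 m; N'_1 = 76·cos(-1.0°) − 6·3.000 = 58.0; c'Δl = 9.00; W sinα = -1.3
Slice 2: Δl = 2.2/cos15.4° = 2.282 m; N'_2 = 128·cos15.4° − 24·2.282 = 68.6; c'Δl = 6.85; W sinα = 34.0
Slice 3: Δl = 1.8/cos29.0° = 2.058 m; N'_3 = 119·cos29.0° − 4·2.058 = 95.8; c'Δl = 6.17; W sinα = 57.7
Slice 4: Δl = 2.7/cos46.9° = 3.952 m; N'_4 = 92·cos46.9° − 12·3.952 = 15.4; c'Δl = 11.85; W sinα = 67.2
Σc'Δl = 33.9 kN/m; ΣN' = 237.9 kN/m; ΣW sinα = 157.5 kN/m
Resisting = 33.9 + 237.9·tan20.7° = 33.9 + 89.9 = 123.8 kN/m
FS = 123.8 / 157.5 = 0.786

FS = 0.79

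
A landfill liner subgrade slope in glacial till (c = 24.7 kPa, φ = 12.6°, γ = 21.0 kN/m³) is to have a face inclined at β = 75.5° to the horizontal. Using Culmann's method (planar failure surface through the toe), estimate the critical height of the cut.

H_c = 8.16 m

Culmann's analysis gives the critical failure plane at α_cr = (β + φ)/2 = (75.5 + 12.6)/2 = 44.0°, and the critical height
H_c = (4c/γ) · sinβ cosφ / [1 − cos(β − φ)]
    = (4·24.7/21.0) · sin75.5°·cos12.6° / [1 − cos(62.9°)]
    = 4.705 · 0.9681·0.9759 / [1 − 0.4555]
    = 4.705 · 0.9448 / 0.5445
    = 8.16 m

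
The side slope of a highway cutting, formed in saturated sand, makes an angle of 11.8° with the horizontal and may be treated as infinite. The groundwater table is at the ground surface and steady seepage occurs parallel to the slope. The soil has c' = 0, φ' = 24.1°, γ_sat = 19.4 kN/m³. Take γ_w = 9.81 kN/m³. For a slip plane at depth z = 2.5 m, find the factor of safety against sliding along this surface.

With seepage parallel to the slope and the water table at the surface, the effective normal stress on the slip plane uses the buoyant unit weight γ' = γ_sat − γ_w while the driving shear stress uses γ_sat:
FS = [c' + γ' z cos²β tanφ'] / [γ_sat z sinβ cosβ]
(For c' = 0 this reduces to FS = (γ'/γ_sat)·tanφ'/tanβ.)
γ' = 19.4 − 9.81 = 9.59 kN/m³
Numerator = 0.0 + 9.59·2.5·cos²11.8°·tan24.1° = 0.0 + 9.59·2.5·0.9582·0.4473 = 10.276 kPa
Denominator = 19.4·2.5·sin11.8°·cos11.8° = 19.4·2.5·0.2045·0.9789 = 9.708 kPa
FS = 10.276 / 9.708 = 1.058

FS = 1.06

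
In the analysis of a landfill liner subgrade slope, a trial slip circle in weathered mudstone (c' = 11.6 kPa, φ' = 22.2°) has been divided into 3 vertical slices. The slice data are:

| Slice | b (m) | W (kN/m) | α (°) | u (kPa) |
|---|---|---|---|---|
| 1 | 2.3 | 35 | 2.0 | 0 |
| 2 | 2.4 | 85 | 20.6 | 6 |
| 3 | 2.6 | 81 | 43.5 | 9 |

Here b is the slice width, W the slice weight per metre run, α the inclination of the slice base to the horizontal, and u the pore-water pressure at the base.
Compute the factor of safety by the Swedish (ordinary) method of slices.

Ordinary method of slices: FS = Σ[c'·Δl_i + (W_i cosα_i − u_i·Δl_i)·tanφ'] / Σ W_i sinα_i, with Δl_i = b_i / cosα_i.
Slice 1: Δl = 2.3/cos2.0° = 2.301 m; N'_1 = 35·cos2.0° − 0·2.301 = 35.0; c'Δl = 26.70; W sinα = 1.2
Slice 2: Δl = 2.4/cos20.6° = 2.564 m; N'_2 = 85·cos20.6° − 6·2.564 = 64.2; c'Δl = 29.74; W sinα = 29.9
Slice 3: Δl = 2.6/cos43.5° = 3.584 m; N'_3 = 81·cos43.5° − 9·3.584 = 26.5; c'Δl = 41.58; W sinα = 55.8
Σc'Δl = 98.0 kN/m; ΣN' = 125.7 kN/m; ΣW sinα = 86.9 kN/m
Resisting = 98.0 + 125.7·tan22.2° = 98.0 + 51.3 = 149.3 kN/m
FS = 149.3 / 86.9 = 1.718

FS = 1.72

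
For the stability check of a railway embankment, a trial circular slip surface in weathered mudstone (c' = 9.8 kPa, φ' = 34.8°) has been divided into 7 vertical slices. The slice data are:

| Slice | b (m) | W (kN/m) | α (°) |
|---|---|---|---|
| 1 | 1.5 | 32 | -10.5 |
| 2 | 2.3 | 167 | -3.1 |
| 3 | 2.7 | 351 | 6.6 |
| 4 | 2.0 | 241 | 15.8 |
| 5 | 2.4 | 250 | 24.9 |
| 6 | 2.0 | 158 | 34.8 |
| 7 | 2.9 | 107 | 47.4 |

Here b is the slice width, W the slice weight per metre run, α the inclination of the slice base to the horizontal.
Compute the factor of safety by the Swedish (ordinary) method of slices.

FS = 2.78

Ordinary method of slices: FS = Σ[c'·Δl_i + (W_i cosα_i)·tanφ'] / Σ W_i sinα_i, with Δl_i = b_i / cosα_i.
Slice 1: Δl = 1.5/cos(-10.5°) = 1.526 m; N'_1 = 32·cos(-10.5°) = 31.5; c'Δl = 14.95; W sinα = -5.8
Slice 2: Δl = 2.3/cos(-3.1°) = 2.303 m; N'_2 = 167·cos(-3.1°) = 166.8; c'Δl = 22.57; W sinα = -9.0
Slice 3: Δl = 2.7/cos6.6° = 2.718 m; N'_3 = 351·cos6.6° = 348.7; c'Δl = 26.64; W sinα = 40.3
Slice 4: Δl = 2.0/cos15.8° = 2.079 m; N'_4 = 241·cos15.8° = 231.9; c'Δl = 20.37; W sinα = 65.6
Slice 5: Δl = 2.4/cos24.9° = 2.646 m; N'_5 = 250·cos24.9° = 226.8; c'Δl = 25.93; W sinα = 105.3
Slice 6: Δl = 2.0/cos34.8° = 2.436 m; N'_6 = 158·cos34.8° = 129.7; c'Δl = 23.87; W sinα = 90.2
Slice 7: Δl = 2.9/cos47.4° = 4.284 m; N'_7 = 107·cos47.4° = 72.4; c'Δl = 41.99; W sinα = 78.8
Σc'Δl = 176.3 kN/m; ΣN' = 1207.7 kN/m; ΣW sinα = 365.3 kN/m
Resisting = 176.3 + 1207.7·tan34.8° = 176.3 + 839.4 = 1015.7 kN/m
FS = 1015.7 / 365.3 = 2.781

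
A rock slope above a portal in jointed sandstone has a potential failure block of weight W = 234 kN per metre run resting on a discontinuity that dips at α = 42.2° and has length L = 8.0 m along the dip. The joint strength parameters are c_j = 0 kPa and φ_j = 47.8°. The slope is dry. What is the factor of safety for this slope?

FS = 1.22

Resolving the block weight along and normal to the plane and applying the Mohr–Coulomb strength on the joint:
N' = W cosα = 234·cos42.2° = 173.3 kN/m
Driving force T = W sinα = 234·sin42.2° = 157.2 kN/m
Resisting force R = c_j·L + N'·tanφ_j = 0·8.0 + 173.3·tan47.8° = 0.0 + 191.2 = 191.2 kN/m
FS = R / T = 191.2 / 157.2 = 1.216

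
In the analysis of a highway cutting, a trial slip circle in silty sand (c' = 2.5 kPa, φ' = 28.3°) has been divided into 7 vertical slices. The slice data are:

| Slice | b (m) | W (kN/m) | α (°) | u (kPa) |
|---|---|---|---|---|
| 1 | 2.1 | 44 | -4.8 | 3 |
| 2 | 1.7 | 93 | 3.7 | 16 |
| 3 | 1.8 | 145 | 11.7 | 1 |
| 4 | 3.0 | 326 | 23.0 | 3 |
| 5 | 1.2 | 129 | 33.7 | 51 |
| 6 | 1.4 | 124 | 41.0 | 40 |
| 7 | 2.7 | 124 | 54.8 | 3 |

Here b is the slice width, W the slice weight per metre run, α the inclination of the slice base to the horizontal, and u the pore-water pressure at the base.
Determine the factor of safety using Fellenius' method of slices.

FS = 0.94

Ordinary method of slices: FS = Σ[c'·Δl_i + (W_i cosα_i − u_i·Δl_i)·tanφ'] / Σ W_i sinα_i, with Δl_i = b_i / cosα_i.
Slice 1: Δl = 2.1/cos(-4.8°) = 2.107 m; N'_1 = 44·cos(-4.8°) − 3·2.107 = 37.5; c'Δl = 5.27; W sinα = -3.7
Slice 2: Δl = 1.7/cos3.7° = 1.704 m; N'_2 = 93·cos3.7° − 16·1.704 = 65.5; c'Δl = 4.26; W sinα = 6.0
Slice 3: Δl = 1.8/cos11.7° = 1.838 m; N'_3 = 145·cos11.7° − 1·1.838 = 140.1; c'Δl = 4.60; W sinα = 29.4
Slice 4: Δl = 3.0/cos23.0° = 3.259 m; N'_4 = 326·cos23.0° − 3·3.259 = 290.3; c'Δl = 8.15; W sinα = 127.4
Slice 5: Δl = 1.2/cos33.7° = 1.442 m; N'_5 = 129·cos33.7° − 51·1.442 = 33.8; c'Δl = 3.61; W sinα = 71.6
Slice 6: Δl = 1.4/cos41.0° = 1.855 m; N'_6 = 124·cos41.0° − 40·1.855 = 19.4; c'Δl = 4.64; W sinα = 81.4
Slice 7: Δl = 2.7/cos54.8° = 4.684 m; N'_7 = 124·cos54.8° − 3·4.684 = 57.4; c'Δl = 11.71; W sinα = 101.3
Σc'Δl = 42.2 kN/m; ΣN' = 644.1 kN/m; ΣW sinα = 413.4 kN/m
Resisting = 42.2 + 644.1·tan28.3° = 42.2 + 346.8 = 389.0 kN/m
FS = 389.0 / 413.4 = 0.941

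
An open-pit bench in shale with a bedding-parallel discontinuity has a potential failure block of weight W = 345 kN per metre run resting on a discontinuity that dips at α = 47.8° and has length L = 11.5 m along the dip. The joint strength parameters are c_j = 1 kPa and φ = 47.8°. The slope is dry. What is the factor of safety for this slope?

FS = 1.04

Resolving the block weight along and normal to the plane and applying the Mohr–Coulomb strength on the joint:
N' = W cosα = 345·cos47.8° = 231.7 kN/m
Driving force T = W sinα = 345·sin47.8° = 255.6 kN/m
Resisting force R = c_j·L + N'·tanφ = 1·11.5 + 231.7·tan47.8° = 11.5 + 255.6 = 267.1 kN/m
FS = R / T = 267.1 / 255.6 = 1.045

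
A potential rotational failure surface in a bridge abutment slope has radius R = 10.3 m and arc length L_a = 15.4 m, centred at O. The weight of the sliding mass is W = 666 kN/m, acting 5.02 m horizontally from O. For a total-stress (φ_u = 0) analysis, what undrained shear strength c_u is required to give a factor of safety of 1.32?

c_u = 27.8 kPa

FS = c_u·L_a·R / (W·d), so c_u = FS·W·d / (L_a·R).
c_u = 1.32·666·5.02 / (15.40·10.3) = 4413.2 / 158.62 = 27.82 kPa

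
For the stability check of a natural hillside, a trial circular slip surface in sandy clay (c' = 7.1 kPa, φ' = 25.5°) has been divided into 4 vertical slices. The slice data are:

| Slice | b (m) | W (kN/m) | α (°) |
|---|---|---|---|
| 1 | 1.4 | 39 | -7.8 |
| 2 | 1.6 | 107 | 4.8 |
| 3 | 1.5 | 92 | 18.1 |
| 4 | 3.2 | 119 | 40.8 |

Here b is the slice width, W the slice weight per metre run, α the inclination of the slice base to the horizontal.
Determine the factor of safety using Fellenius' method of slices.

FS = 1.97

Ordinary method of slices: FS = Σ[c'·Δl_i + (W_i cosα_i)·tanφ'] / Σ W_i sinα_i, with Δl_i = b_i / cosα_i.
Slice 1: Δl = 1.4/cos(-7.8°) = 1.413 m; N'_1 = 39·cos(-7.8°) = 38.6; c'Δl = 10.03; W sinα = -5.3
Slice 2: Δl = 1.6/cos4.8° = 1.606 m; N'_2 = 107·cos4.8° = 106.6; c'Δl = 11.40; W sinα = 9.0
Slice 3: Δl = 1.5/cos18.1° = 1.578 m; N'_3 = 92·cos18.1° = 87.4; c'Δl = 11.20; W sinα = 28.6
Slice 4: Δl = 3.2/cos40.8° = 4.227 m; N'_4 = 119·cos40.8° = 90.1; c'Δl = 30.01; W sinα = 77.8
Σc'Δl = 62.7 kN/m; ΣN' = 322.8 kN/m; ΣW sinα = 110.0 kN/m
Resisting = 62.7 + 322.8·tan25.5° = 62.7 + 154.0 = 216.6 kN/m
FS = 216.6 / 110.0 = 1.969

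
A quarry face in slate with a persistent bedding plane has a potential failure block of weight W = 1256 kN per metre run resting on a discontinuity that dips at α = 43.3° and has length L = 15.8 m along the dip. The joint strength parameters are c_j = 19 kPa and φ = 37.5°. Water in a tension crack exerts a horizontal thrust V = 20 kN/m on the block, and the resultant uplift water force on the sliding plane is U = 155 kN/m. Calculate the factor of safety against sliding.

Resolving the block weight along and normal to the plane and applying the Mohr–Coulomb strength on the joint:
N' = W cosα − U − V sinα = 1256·cos43.3° − 155 − 20·sin43.3° = 745.4 kN/m
Driving force T = W sinα + V cosα = 1256·sin43.3° + 20·cos43.3° = 875.9 kN/m
Resisting force R = c_j·L + N'·tanφ = 19·15.8 + 745.4·tan37.5° = 300.2 + 571.9 = 872.1 kN/m
FS = R / T = 872.1 / 875.9 = 0.996

FS = 1.00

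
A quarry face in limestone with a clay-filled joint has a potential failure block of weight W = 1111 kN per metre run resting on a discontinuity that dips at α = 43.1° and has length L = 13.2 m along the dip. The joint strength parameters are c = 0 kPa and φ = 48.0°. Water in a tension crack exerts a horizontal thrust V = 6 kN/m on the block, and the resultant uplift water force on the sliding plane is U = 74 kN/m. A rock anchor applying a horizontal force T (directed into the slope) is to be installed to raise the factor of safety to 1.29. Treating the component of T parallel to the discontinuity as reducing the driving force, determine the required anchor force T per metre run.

T = 100 kN/m

Resolving forces along and normal to the sliding plane, with the horizontal anchor force T adding T·sinα to the effective normal force and T·cosα acting up the plane against the driving force:
FS = [cL + (W cosα − U − V sinα + T sinα) tanφ] / [W sinα + V cosα − T cosα]
Without the anchor: N' = 733.1 kN/m, driving T_d = 763.5 kN/m, resisting R = 0·13.2 + 733.1·tan48.0° = 814.2 kN/m, FS = 1.07.
Setting FS = 1.29 and solving for T:
1.29·(763.5 − T cos43.1°) = 814.2 + T sin43.1°·tan48.0°
T·(sin43.1°·tan48.0° + 1.29·cos43.1°) = 1.29·763.5 − 814.2
T·(0.6833·1.1106 + 1.29·0.7302) = 984.9 − 814.2 = 170.7
T·1.7008 = 170.7
T = 100.4 kN/m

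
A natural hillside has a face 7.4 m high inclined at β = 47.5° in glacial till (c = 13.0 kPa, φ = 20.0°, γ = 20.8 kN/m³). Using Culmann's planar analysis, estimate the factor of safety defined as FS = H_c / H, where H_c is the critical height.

H_c = (4c/γ) · sinβ cosφ / [1 − cos(β − φ)]
    = (4·13.0/20.8) · sin47.5°·cos20.0° / [1 − cos27.5°]
    = 2.500 · 0.6928 / 0.1130 = 15.33 m
FS = H_c / H = 15.33 / 7.4 = 2.072

FS = 2.07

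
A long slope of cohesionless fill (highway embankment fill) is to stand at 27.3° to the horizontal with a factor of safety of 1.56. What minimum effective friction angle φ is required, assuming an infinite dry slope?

φ = 38.8°

FS = tanφ/tanβ ⇒ tanφ = FS · tanβ = 1.56 · tan27.3° = 0.8052
φ = arctan(0.8052) = 38.84°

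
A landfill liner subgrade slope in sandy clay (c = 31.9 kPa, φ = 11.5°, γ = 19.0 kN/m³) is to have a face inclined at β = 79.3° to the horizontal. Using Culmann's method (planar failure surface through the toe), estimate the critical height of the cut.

H_c = 10.39 m

Culmann's analysis gives the critical failure plane at α_cr = (β + φ)/2 = (79.3 + 11.5)/2 = 45.4°, and the critical height
H_c = (4c/γ) · sinβ cosφ / [1 − cos(β − φ)]
    = (4·31.9/19.0) · sin79.3°·cos11.5° / [1 − cos(67.8°)]
    = 6.716 · 0.9826·0.9799 / [1 − 0.3778]
    = 6.716 · 0.9629 / 0.6222
    = 10.39 m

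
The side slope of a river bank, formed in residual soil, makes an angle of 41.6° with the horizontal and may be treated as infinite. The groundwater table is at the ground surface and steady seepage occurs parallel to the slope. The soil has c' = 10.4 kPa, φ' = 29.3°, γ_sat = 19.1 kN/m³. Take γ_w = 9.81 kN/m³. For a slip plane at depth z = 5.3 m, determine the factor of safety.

With seepage parallel to the slope and the water table at the surface, the effective normal stress on the slip plane uses the buoyant unit weight γ' = γ_sat − γ_w while the driving shear stress uses γ_sat:
FS = [c' + γ' z cos²β tanφ'] / [γ_sat z sinβ cosβ]
γ' = 19.1 − 9.81 = 9.29 kN/m³
Numerator = 10.4 + 9.29·5.3·cos²41.6°·tan29.3° = 10.4 + 9.29·5.3·0.5592·0.5612 = 25.851 kPa
Denominator = 19.1·5.3·sin41.6°·cos41.6° = 19.1·5.3·0.6639·0.7478 = 50.259 kPa
FS = 25.851 / 50.259 = 0.514

FS = 0.51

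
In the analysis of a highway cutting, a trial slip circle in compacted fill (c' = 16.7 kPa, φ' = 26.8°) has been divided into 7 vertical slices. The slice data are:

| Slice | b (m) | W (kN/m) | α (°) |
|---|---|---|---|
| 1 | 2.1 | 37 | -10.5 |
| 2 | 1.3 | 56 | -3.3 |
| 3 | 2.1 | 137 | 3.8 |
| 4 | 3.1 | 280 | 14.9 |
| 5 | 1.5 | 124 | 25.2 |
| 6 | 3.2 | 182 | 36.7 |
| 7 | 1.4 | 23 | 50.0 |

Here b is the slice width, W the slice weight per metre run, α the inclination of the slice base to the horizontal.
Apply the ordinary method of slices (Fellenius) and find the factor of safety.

FS = 2.67

Ordinary method of slices: FS = Σ[c'·Δl_i + (W_i cosα_i)·tanφ'] / Σ W_i sinα_i, with Δl_i = b_i / cosα_i.
Slice 1: Δl = 2.1/cos(-10.5°) = 2.136 m; N'_1 = 37·cos(-10.5°) = 36.4; c'Δl = 35.67; W sinα = -6.7
Slice 2: Δl = 1.3/cos(-3.3°) = 1.302 m; N'_2 = 56·cos(-3.3°) = 55.9; c'Δl = 21.75; W sinα = -3.2
Slice 3: Δl = 2.1/cos3.8° = 2.105 m; N'_3 = 137·cos3.8° = 136.7; c'Δl = 35.15; W sinα = 9.1
Slice 4: Δl = 3.1/cos14.9° = 3.208 m; N'_4 = 280·cos14.9° = 270.6; c'Δl = 53.57; W sinα = 72.0
Slice 5: Δl = 1.5/cos25.2° = 1.658 m; N'_5 = 124·cos25.2° = 112.2; c'Δl = 27.68; W sinα = 52.8
Slice 6: Δl = 3.2/cos36.7° = 3.991 m; N'_6 = 182·cos36.7° = 145.9; c'Δl = 66.65; W sinα = 108.8
Slice 7: Δl = 1.4/cos50.0° = 2.178 m; N'_7 = 23·cos50.0° = 14.8; c'Δl = 36.37; W sinα = 17.6
Σc'Δl = 276.8 kN/m; ΣN' = 772.5 kN/m; ΣW sinα = 250.3 kN/m
Resisting = 276.8 + 772.5·tan26.8° = 276.8 + 390.2 = 667.0 kN/m
FS = 667.0 / 250.3 = 2.665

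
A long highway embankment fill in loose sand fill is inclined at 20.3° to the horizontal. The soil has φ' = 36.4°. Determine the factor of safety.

FS = 1.99

For a dry cohesionless infinite slope the factor of safety is FS = tanφ' / tanβ.
FS = tan36.4° / tan20.3° = 0.7373 / 0.3699 = 1.993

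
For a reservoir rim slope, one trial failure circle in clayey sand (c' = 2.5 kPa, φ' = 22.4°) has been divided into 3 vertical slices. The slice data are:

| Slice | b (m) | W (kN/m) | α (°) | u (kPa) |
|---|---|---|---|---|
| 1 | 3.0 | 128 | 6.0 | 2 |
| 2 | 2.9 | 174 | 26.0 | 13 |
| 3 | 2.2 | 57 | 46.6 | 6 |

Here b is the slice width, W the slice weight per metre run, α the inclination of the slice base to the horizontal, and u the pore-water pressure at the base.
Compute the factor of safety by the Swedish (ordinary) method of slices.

Ordinary method of slices: FS = Σ[c'·Δl_i + (W_i cosα_i − u_i·Δl_i)·tanφ'] / Σ W_i sinα_i, with Δl_i = b_i / cosα_i.
Slice 1: Δl = 3.0/cos6.0° = 3.017 m; N'_1 = 128·cos6.0° − 2·3.017 = 121.3; c'Δl = 7.54; W sinα = 13.4
Slice 2: Δl = 2.9/cos26.0° = 3.227 m; N'_2 = 174·cos26.0° − 13·3.227 = 114.4; c'Δl = 8.07; W sinα = 76.3
Slice 3: Δl = 2.2/cos46.6° = 3.202 m; N'_3 = 57·cos46.6° − 6·3.202 = 20.0; c'Δl = 8.00; W sinα = 41.4
Σc'Δl = 23.6 kN/m; ΣN' = 255.7 kN/m; ΣW sinα = 131.1 kN/m
Resisting = 23.6 + 255.7·tan22.4° = 23.6 + 105.4 = 129.0 kN/m
FS = 129.0 / 131.1 = 0.984

FS = 0.98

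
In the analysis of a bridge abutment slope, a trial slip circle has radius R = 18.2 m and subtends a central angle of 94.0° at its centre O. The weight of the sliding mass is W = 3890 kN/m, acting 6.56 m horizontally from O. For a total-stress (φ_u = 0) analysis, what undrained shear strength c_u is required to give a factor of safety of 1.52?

FS = c_u·L_a·R / (W·d), so c_u = FS·W·d / (L_a·R).
Arc length L_a = R·θ = 18.2·(94.0°·π/180) = 18.2·1.6406 = 29.86 m
c_u = 1.52·3890·6.56 / (29.86·18.2) = 38788.0 / 543.44 = 71.38 kPa

c_u = 71.4 kPa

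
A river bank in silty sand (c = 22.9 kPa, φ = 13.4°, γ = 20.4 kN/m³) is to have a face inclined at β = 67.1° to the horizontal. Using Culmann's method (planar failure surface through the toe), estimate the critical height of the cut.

Culmann's analysis gives the critical failure plane at α_cr = (β + φ)/2 = (67.1 + 13.4)/2 = 40.2°, and the critical height
H_c = (4c/γ) · sinβ cosφ / [1 − cos(β − φ)]
    = (4·22.9/20.4) · sin67.1°·cos13.4° / [1 − cos(53.7°)]
    = 4.490 · 0.9212·0.9728 / [1 − 0.5920]
    = 4.490 · 0.8961 / 0.4080
    = 9.86 m

H_c = 9.86 m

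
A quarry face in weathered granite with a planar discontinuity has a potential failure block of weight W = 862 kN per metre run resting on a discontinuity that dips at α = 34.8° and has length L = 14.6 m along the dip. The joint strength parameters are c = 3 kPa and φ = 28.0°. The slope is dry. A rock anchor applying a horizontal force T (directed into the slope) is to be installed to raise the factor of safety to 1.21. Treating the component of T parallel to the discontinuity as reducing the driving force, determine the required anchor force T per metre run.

Resolving forces along and normal to the sliding plane, with the horizontal anchor force T adding T·sinα to the effective normal force and T·cosα acting up the plane against the driving force:
FS = [cL + (W cosα + T sinα) tanφ] / [W sinα − T cosα]
Without the anchor: N' = 707.8 kN/m, driving T_d = 492.0 kN/m, resisting R = 3·14.6 + 707.8·tan28.0° = 420.2 kN/m, FS = 0.85.
Setting FS = 1.21 and solving for T:
1.21·(492.0 − T cos34.8°) = 420.2 + T sin34.8°·tan28.0°
T·(sin34.8°·tan28.0° + 1.21·cos34.8°) = 1.21·492.0 − 420.2
T·(0.5707·0.5317 + 1.21·0.8211) = 595.3 − 420.2 = 175.1
T·1.2970 = 175.1
T = 135.0 kN/m

T = 135 kN/m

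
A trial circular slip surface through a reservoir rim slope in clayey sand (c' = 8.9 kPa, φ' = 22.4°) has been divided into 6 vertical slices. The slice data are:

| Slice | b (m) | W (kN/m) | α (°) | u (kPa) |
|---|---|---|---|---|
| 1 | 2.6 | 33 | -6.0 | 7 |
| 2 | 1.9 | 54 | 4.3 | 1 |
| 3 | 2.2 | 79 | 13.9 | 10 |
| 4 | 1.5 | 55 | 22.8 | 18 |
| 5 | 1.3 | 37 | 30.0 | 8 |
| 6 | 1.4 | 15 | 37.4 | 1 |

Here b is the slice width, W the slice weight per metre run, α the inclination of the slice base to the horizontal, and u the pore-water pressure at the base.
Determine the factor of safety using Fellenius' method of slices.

FS = 2.55

Ordinary method of slices: FS = Σ[c'·Δl_i + (W_i cosα_i − u_i·Δl_i)·tanφ'] / Σ W_i sinα_i, with Δl_i = b_i / cosα_i.
Slice 1: Δl = 2.6/cos(-6.0°) = 2.614 m; N'_1 = 33·cos(-6.0°) − 7·2.614 = 14.5; c'Δl = 23.27; W sinα = -3.4
Slice 2: Δl = 1.9/cos4.3° = 1.905 m; N'_2 = 54·cos4.3° − 1·1.905 = 51.9; c'Δl = 16.96; W sinα = 4.0
Slice 3: Δl = 2.2/cos13.9° = 2.266 m; N'_3 = 79·cos13.9° − 10·2.266 = 54.0; c'Δl = 20.17; W sinα = 19.0
Slice 4: Δl = 1.5/cos22.8° = 1.627 m; N'_4 = 55·cos22.8° − 18·1.627 = 21.4; c'Δl = 14.48; W sinα = 21.3
Slice 5: Δl = 1.3/cos30.0° = 1.501 m; N'_5 = 37·cos30.0° − 8·1.501 = 20.0; c'Δl = 13.36; W sinα = 18.5
Slice 6: Δl = 1.4/cos37.4° = 1.762 m; N'_6 = 15·cos37.4° − 1·1.762 = 10.2; c'Δl = 15.68; W sinα = 9.1
Σc'Δl = 103.9 kN/m; ΣN' = 172.1 kN/m; ΣW sinα = 68.5 kN/m
Resisting = 103.9 + 172.1·tan22.4° = 103.9 + 70.9 = 174.9 kN/m
FS = 174.9 / 68.5 = 2.553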